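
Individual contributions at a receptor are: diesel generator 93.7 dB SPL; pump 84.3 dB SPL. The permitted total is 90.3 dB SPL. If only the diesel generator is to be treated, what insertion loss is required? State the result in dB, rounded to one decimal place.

Fixed contribution from the other source: Σ 10^(L/10) = 10^(84.3/10) = 2.692e+08 (84.30 dB SPL).
To meet 90.3 dB SPL overall, the treated diesel generator may contribute at most 10^(90.3/10) − 2.692e+08 = 8.024e+08, i.e. 89.04 dB SPL.
So the diesel generator must be reduced from 93.7 to 89.04 dB SPL: IL = 4.66 dB.

4.7 dB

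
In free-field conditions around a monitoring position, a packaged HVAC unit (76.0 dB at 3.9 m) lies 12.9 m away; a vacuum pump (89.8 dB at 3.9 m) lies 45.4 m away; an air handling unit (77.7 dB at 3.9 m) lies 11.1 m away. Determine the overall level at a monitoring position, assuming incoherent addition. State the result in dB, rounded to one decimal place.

First find each source's level at the receiver (point-source: −20·log₁₀(r/r_ref)), then combine on an intensity basis.
packaged HVAC unit: 76.0 − 20·log₁₀(12.9/3.9) = 76.0 − 10.39 = 65.61 dB.
vacuum pump: 89.8 − 20·log₁₀(45.4/3.9) = 89.8 − 21.32 = 68.48 dB.
air handling unit: 77.7 − 20·log₁₀(11.1/3.9) = 77.7 − 9.09 = 68.61 dB.
Σ 10^(L/10) = 1.796e+07 → L_total = 10·log₁₀(1.796e+07) = 72.54 dB.

72.5 dB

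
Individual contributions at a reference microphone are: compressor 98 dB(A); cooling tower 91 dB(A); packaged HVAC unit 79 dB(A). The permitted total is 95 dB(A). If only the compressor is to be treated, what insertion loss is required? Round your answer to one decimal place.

Everything except the compressor sums to 10^(91/10) + 10^(79/10) = 1.338e+09 in linear terms, 91.27 dB(A).
To meet 95 dB(A) overall, the treated compressor may contribute at most 10^(95/10) − 1.338e+09 = 1.824e+09, i.e. 92.61 dB(A).
Required insertion loss = 98 − 92.61 = 5.39 dB.

5.4 dB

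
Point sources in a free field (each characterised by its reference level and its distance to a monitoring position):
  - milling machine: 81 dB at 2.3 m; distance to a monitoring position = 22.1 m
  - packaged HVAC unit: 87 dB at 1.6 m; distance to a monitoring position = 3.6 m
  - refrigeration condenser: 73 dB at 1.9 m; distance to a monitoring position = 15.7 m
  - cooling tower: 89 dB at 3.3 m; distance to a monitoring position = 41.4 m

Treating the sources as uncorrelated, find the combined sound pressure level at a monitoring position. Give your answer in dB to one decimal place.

80.2 dB

Apply inverse-square spreading to bring every level to the receiver, then sum 10^(L/10).
milling machine: 81 − 20·log₁₀(22.1/2.3) = 81 − 19.65 = 61.35 dB.
packaged HVAC unit: 87 − 20·log₁₀(3.6/1.6) = 87 − 7.04 = 79.96 dB.
refrigeration condenser: 73 − 20·log₁₀(15.7/1.9) = 73 − 18.34 = 54.66 dB.
cooling tower: 89 − 20·log₁₀(41.4/3.3) = 89 − 21.97 = 67.03 dB.
Σ 10^(L/10) = 1.057e+08 → L_total = 10·log₁₀(1.057e+08) = 80.24 dB.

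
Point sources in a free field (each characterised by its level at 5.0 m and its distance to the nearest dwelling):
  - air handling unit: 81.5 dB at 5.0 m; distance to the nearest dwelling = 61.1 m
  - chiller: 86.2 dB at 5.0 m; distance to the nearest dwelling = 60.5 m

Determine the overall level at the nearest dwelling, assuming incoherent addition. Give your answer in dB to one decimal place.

65.8 dB

First find each source's level at the receiver (point-source: −20·log₁₀(r/r_ref)), then combine on an intensity basis.
air handling unit: 81.5 − 20·log₁₀(61.1/5.0) = 81.5 − 21.74 = 59.76 dB.
chiller: 86.2 − 20·log₁₀(60.5/5.0) = 86.2 − 21.66 = 64.54 dB.
Σ 10^(L/10) = 3.793e+06 → L_total = 10·log₁₀(3.793e+06) = 65.79 dB.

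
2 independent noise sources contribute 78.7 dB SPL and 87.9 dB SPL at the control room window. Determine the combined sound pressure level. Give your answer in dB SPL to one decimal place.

For uncorrelated sources the intensities add, so convert each level to linear form, sum, and take 10·log₁₀ of the total.
Σ 10^(L/10) = 10^(78.7/10) + 10^(87.9/10) = 6.907e+08.
L_total = 10·log₁₀(6.907e+08) = 88.39 dB SPL.

88.4 dB SPL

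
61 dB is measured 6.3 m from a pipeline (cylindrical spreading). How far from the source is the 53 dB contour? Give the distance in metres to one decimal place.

Line-source spreading drops the level by 10·log₁₀(r₂/r₁); inverting, r₂/r₁ = 10^(ΔL/10).
r₂ = 6.3·10^((61−53)/10) = 6.3·10^(8.0/10) = 39.75 m.

39.8 m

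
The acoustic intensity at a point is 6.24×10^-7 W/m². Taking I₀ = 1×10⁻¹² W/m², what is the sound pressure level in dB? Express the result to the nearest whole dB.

Dividing by I₀ shifts the exponent by 12: I/I₀ = 6.24×10^5.
L = 10·(0.7952 + 5) = 57.95 dB.

58 dB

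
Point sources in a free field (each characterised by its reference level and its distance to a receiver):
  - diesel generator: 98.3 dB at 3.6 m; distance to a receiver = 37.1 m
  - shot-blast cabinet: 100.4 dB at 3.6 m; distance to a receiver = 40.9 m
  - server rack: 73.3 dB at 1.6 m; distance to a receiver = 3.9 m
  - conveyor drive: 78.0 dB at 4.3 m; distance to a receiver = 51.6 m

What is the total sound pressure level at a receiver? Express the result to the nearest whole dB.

Apply inverse-square spreading to bring every level to the receiver, then sum 10^(L/10).
diesel generator: 98.3 − 20·log₁₀(37.1/3.6) = 98.3 − 20.26 = 78.04 dB.
shot-blast cabinet: 100.4 − 20·log₁₀(40.9/3.6) = 100.4 − 21.11 = 79.29 dB.
server rack: 73.3 − 20·log₁₀(3.9/1.6) = 73.3 − 7.74 = 65.56 dB.
conveyor drive: 78.0 − 20·log₁₀(51.6/4.3) = 78.0 − 21.58 = 56.42 dB.
Σ 10^(L/10) = 1.526e+08 → L_total = 10·log₁₀(1.526e+08) = 81.84 dB.

82 dB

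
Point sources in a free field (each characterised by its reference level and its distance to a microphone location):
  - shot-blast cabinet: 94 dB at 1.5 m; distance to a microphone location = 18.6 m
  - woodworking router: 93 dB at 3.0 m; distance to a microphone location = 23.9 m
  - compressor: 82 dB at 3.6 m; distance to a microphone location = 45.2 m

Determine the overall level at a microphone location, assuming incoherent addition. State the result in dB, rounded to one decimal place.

76.9 dB

First find each source's level at the receiver (point-source: −20·log₁₀(r/r_ref)), then combine on an intensity basis.
shot-blast cabinet: 94 − 20·log₁₀(18.6/1.5) = 94 − 21.87 = 72.13 dB.
woodworking router: 93 − 20·log₁₀(23.9/3.0) = 93 − 18.03 = 74.97 dB.
compressor: 82 − 20·log₁₀(45.2/3.6) = 82 − 21.98 = 60.02 dB.
Σ 10^(L/10) = 4.878e+07 → L_total = 10·log₁₀(4.878e+07) = 76.88 dB.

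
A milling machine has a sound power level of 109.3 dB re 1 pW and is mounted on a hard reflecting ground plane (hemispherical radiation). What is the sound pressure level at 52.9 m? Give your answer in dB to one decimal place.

66.8 dB

The power spreads over a hemisphere of area 2π·r², so L_p = L_w − 10·log₁₀(2π·r²).
2π·r² = 1.758e+04 m², 10·log₁₀ of that is 42.451 dB.
L_p = 109.3 − 42.451 = 66.85 dB.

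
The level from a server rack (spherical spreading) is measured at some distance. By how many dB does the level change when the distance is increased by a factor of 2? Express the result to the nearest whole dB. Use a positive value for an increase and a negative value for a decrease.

-6 dB

With spherical spreading the level changes by −20·log₁₀(r₂/r₁).
ΔL = −20·log₁₀(2) = -6.02 dB.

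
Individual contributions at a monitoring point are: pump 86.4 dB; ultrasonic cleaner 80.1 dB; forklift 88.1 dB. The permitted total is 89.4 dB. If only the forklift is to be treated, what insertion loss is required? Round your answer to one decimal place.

2.9 dB

Fixed contribution from the other sources: Σ 10^(L/10) = 10^(86.4/10) + 10^(80.1/10) = 5.388e+08 (87.31 dB).
To meet 89.4 dB overall, the treated forklift may contribute at most 10^(89.4/10) − 5.388e+08 = 3.321e+08, i.e. 85.21 dB.
So the forklift must be reduced from 88.1 to 85.21 dB: IL = 2.89 dB.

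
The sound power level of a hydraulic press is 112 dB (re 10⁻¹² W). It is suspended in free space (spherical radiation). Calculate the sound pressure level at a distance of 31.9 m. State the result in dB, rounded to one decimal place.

70.9 dB

Free-field spherical radiation: L_p = L_w − 10·log₁₀(4π·r²), r = 31.9 m.
4π·r² = 1.279e+04 m², 10·log₁₀ of that is 41.068 dB.
L_p = 112 − 41.068 = 70.93 dB.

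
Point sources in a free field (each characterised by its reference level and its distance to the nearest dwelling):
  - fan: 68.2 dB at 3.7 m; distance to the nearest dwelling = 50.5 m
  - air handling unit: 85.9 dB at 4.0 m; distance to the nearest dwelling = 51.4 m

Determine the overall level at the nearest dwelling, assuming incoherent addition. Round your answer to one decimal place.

First find each source's level at the receiver (point-source: −20·log₁₀(r/r_ref)), then combine on an intensity basis.
fan: 68.2 − 20·log₁₀(50.5/3.7) = 68.2 − 22.70 = 45.50 dB.
air handling unit: 85.9 − 20·log₁₀(51.4/4.0) = 85.9 − 22.18 = 63.72 dB.
Σ 10^(L/10) = 2.392e+06 → L_total = 10·log₁₀(2.392e+06) = 63.79 dB.

63.8 dB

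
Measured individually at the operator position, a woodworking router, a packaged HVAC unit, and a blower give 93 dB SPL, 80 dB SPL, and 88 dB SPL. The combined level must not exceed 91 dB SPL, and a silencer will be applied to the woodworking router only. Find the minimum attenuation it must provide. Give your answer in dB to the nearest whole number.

Fixed contribution from the other sources: Σ 10^(L/10) = 10^(80/10) + 10^(88/10) = 7.310e+08 (88.64 dB SPL).
The limit corresponds to 10^(91/10) = 1.259e+09; subtracting the fixed part leaves 5.280e+08 for the woodworking router, i.e. 87.23 dB SPL.
So the woodworking router must be reduced from 93 to 87.23 dB SPL: IL = 5.77 dB.

6 dB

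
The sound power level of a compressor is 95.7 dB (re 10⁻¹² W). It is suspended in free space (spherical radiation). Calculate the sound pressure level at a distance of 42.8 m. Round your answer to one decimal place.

52.1 dB

The power spreads over a sphere of area 4π·r², so L_p = L_w − 10·log₁₀(4π·r²).
4π·r² = 2.302e+04 m², 10·log₁₀ of that is 43.621 dB.
L_p = 95.7 − 43.621 = 52.08 dB.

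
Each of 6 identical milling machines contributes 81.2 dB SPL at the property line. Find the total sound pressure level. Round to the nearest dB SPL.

89 dB SPL

With 6 equal, uncorrelated contributions the intensity is 6× that of one unit, giving a rise of 10·log₁₀ 6.
L_total = 81.2 + 10·log₁₀(6) = 81.2 + 7.782 = 88.98 dB SPL.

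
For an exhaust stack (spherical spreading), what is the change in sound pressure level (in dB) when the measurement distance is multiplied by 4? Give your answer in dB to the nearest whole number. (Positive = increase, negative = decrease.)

With spherical spreading the level changes by −20·log₁₀(r₂/r₁).
ΔL = −20·log₁₀(4) = -12.04 dB.

-12 dB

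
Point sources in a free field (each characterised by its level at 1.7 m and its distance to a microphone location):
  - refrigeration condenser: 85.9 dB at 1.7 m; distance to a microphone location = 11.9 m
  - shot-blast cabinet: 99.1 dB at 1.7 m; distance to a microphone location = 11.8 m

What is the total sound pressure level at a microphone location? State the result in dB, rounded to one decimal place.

82.5 dB

First find each source's level at the receiver (point-source: −20·log₁₀(r/r_ref)), then combine on an intensity basis.
refrigeration condenser: 85.9 − 20·log₁₀(11.9/1.7) = 85.9 − 16.90 = 69.00 dB.
shot-blast cabinet: 99.1 − 20·log₁₀(11.8/1.7) = 99.1 − 16.83 = 82.27 dB.
Σ 10^(L/10) = 1.766e+08 → L_total = 10·log₁₀(1.766e+08) = 82.47 dB.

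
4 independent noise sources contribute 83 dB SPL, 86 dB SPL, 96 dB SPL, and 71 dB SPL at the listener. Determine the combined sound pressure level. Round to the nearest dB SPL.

97 dB SPL

For uncorrelated sources the intensities add, so convert each level to linear form, sum, and take 10·log₁₀ of the total.
Σ 10^(L/10) = 10^(83/10) + 10^(86/10) + 10^(96/10) + 10^(71/10) = 4.591e+09.
L_total = 10·log₁₀(4.591e+09) = 96.62 dB SPL.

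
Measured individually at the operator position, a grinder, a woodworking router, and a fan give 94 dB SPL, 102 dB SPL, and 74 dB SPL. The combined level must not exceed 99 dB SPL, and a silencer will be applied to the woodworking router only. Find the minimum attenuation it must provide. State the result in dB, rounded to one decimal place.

The untreated sources together contribute 10^(94/10) + 10^(74/10) = 2.537e+09, i.e. 94.04 dB SPL.
To meet 99 dB SPL overall, the treated woodworking router may contribute at most 10^(99/10) − 2.537e+09 = 5.406e+09, i.e. 97.33 dB SPL.
Required insertion loss = 102 − 97.33 = 4.67 dB.

4.7 dB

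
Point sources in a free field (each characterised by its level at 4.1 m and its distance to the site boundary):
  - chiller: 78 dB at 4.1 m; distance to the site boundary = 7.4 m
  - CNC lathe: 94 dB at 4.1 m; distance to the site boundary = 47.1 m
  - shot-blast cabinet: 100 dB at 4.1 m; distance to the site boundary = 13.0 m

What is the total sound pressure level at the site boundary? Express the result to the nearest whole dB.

First find each source's level at the receiver (point-source: −20·log₁₀(r/r_ref)), then combine on an intensity basis.
chiller: 78 − 20·log₁₀(7.4/4.1) = 78 − 5.13 = 72.87 dB.
CNC lathe: 94 − 20·log₁₀(47.1/4.1) = 94 − 21.20 = 72.80 dB.
shot-blast cabinet: 100 − 20·log₁₀(13.0/4.1) = 100 − 10.02 = 89.98 dB.
Σ 10^(L/10) = 1.033e+09 → L_total = 10·log₁₀(1.033e+09) = 90.14 dB.

90 dB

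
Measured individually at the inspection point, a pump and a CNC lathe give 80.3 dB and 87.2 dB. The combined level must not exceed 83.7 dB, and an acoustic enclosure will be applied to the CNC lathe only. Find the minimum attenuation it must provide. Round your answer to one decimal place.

6.2 dB

Everything except the CNC lathe sums to 10^(80.3/10) = 1.072e+08 in linear terms, 80.30 dB.
The limit corresponds to 10^(83.7/10) = 2.344e+08; subtracting the fixed part leaves 1.273e+08 for the CNC lathe, i.e. 81.05 dB.
So the CNC lathe must be reduced from 87.2 to 81.05 dB: IL = 6.15 dB.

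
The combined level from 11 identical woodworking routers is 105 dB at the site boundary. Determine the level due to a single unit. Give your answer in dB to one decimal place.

For N identical incoherent sources L_total = L₁ + 10·log₁₀ N, so L₁ = 105 − 10·log₁₀(11) = 105 − 10.414.

94.6 dB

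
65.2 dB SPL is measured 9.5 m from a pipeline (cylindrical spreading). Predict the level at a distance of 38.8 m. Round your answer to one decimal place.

59.1 dB SPL

Line-source attenuation: ΔL = 10·log₁₀(r₂/r₁) = 10·log₁₀(38.8/9.5) = 6.111 dB.
L₂ = 65.2 − 10·log₁₀(38.8/9.5) = 65.2 − 6.111 = 59.09 dB SPL.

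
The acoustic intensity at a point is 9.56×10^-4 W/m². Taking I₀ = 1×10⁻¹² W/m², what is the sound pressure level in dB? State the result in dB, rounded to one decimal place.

89.8 dB

Dividing by I₀ shifts the exponent by 12: I/I₀ = 9.56×10^8.
L = 10·(0.9805 + 8) = 89.80 dB.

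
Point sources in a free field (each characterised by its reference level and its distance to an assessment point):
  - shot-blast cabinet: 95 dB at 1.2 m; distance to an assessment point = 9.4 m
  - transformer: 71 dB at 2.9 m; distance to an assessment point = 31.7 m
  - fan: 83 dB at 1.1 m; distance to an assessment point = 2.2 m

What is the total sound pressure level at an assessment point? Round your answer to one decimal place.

First find each source's level at the receiver (point-source: −20·log₁₀(r/r_ref)), then combine on an intensity basis.
shot-blast cabinet: 95 − 20·log₁₀(9.4/1.2) = 95 − 17.88 = 77.12 dB.
transformer: 71 − 20·log₁₀(31.7/2.9) = 71 − 20.77 = 50.23 dB.
fan: 83 − 20·log₁₀(2.2/1.1) = 83 − 6.02 = 76.98 dB.
Σ 10^(L/10) = 1.015e+08 → L_total = 10·log₁₀(1.015e+08) = 80.07 dB.

80.1 dB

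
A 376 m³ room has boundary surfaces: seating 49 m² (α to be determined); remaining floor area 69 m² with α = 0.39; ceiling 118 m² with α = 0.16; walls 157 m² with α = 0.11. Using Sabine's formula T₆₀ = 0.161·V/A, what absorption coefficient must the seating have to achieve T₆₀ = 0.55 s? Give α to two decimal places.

0.96

A = 0.161·V/T₆₀ = 0.161·376/0.55 = 110.07 m² sabins.
Absorption from the other surfaces = 69·0.39 + 118·0.16 + 157·0.11 = 63.06 m², so the seating must supply 47.01 m² over 49 m².
α = 47.01/49 = 0.959.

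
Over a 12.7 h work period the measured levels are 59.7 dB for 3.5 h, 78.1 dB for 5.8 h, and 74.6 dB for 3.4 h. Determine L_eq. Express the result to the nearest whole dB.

76 dB

L_eq = 10·log₁₀[(1/T)·Σ tᵢ·10^(Lᵢ/10)] with T = 12.7 h.
Σ tᵢ·10^(Lᵢ/10) = 3.5·10^(59.7/10) + 5.8·10^(78.1/10) + 3.4·10^(74.6/10) = 4.758e+08.
L_eq = 10·log₁₀(4.758e+08/12.7) = 75.74 dB.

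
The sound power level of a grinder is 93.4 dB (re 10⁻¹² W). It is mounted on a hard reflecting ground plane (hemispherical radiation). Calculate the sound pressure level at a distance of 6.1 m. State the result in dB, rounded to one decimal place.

69.7 dB

Free-field hemispherical radiation: L_p = L_w − 10·log₁₀(2π·r²), r = 6.1 m.
2π·r² = 233.8 m², 10·log₁₀ of that is 23.688 dB.
L_p = 93.4 − 23.688 = 69.71 dB.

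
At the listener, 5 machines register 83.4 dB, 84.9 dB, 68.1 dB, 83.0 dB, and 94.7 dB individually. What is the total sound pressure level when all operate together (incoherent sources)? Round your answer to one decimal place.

95.7 dB

For uncorrelated sources the intensities add, so convert each level to linear form, sum, and take 10·log₁₀ of the total.
Σ 10^(L/10) = 10^(83.4/10) + 10^(84.9/10) + 10^(68.1/10) + 10^(83.0/10) + 10^(94.7/10) = 3.685e+09.
L_total = 10·log₁₀(3.685e+09) = 95.66 dB.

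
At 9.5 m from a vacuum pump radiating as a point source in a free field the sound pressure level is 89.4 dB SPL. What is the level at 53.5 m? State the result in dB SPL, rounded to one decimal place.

Point-source attenuation: ΔL = 20·log₁₀(r₂/r₁) = 20·log₁₀(53.5/9.5) = 15.013 dB.
L₂ = 89.4 − 20·log₁₀(53.5/9.5) = 89.4 − 15.013 = 74.39 dB SPL.

74.4 dB SPL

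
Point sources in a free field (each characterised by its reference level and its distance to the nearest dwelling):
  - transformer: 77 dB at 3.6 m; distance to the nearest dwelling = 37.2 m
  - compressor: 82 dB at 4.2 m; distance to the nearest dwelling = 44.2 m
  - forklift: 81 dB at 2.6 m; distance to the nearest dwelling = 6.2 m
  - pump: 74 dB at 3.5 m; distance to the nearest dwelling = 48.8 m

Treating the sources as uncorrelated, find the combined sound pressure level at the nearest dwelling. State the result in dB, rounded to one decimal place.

First find each source's level at the receiver (point-source: −20·log₁₀(r/r_ref)), then combine on an intensity basis.
transformer: 77 − 20·log₁₀(37.2/3.6) = 77 − 20.28 = 56.72 dB.
compressor: 82 − 20·log₁₀(44.2/4.2) = 82 − 20.44 = 61.56 dB.
forklift: 81 − 20·log₁₀(6.2/2.6) = 81 − 7.55 = 73.45 dB.
pump: 74 − 20·log₁₀(48.8/3.5) = 74 − 22.89 = 51.11 dB.
Σ 10^(L/10) = 2.417e+07 → L_total = 10·log₁₀(2.417e+07) = 73.83 dB.

73.8 dB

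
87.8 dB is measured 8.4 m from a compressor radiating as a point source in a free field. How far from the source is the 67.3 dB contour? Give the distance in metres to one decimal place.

For a point source L₁ − L₂ = 20·log₁₀(r₂/r₁), so r₂ = r₁·10^((L₁−L₂)/20).
r₂ = 8.4·10^((87.8−67.3)/20) = 8.4·10^(20.5/20) = 88.98 m.

89.0 m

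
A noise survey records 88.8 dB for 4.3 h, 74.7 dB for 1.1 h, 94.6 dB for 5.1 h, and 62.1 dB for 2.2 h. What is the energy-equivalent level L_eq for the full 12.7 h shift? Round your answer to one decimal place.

91.5 dB

L_eq = 10·log₁₀[(1/T)·Σ tᵢ·10^(Lᵢ/10)] with T = 12.7 h.
Σ tᵢ·10^(Lᵢ/10) = 4.3·10^(88.8/10) + 1.1·10^(74.7/10) + 5.1·10^(94.6/10) + 2.2·10^(62.1/10) = 1.801e+10.
L_eq = 10·log₁₀(1.801e+10/12.7) = 91.52 dB.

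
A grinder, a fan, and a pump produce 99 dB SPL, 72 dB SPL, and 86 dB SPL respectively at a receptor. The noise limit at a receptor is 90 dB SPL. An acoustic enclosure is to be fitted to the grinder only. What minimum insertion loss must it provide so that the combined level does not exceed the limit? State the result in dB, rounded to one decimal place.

11.3 dB

The untreated sources together contribute 10^(72/10) + 10^(86/10) = 4.140e+08, i.e. 86.17 dB SPL.
The limit corresponds to 10^(90/10) = 1.000e+09; subtracting the fixed part leaves 5.860e+08 for the grinder, i.e. 87.68 dB SPL.
Required insertion loss = 99 − 87.68 = 11.32 dB.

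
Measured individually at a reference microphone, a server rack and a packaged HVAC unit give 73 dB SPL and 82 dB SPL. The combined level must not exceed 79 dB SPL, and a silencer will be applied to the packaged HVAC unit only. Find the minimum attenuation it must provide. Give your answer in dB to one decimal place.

4.3 dB

The untreated sources together contribute 10^(73/10) = 1.995e+07, i.e. 73.00 dB SPL.
The limit corresponds to 10^(79/10) = 7.943e+07; subtracting the fixed part leaves 5.948e+07 for the packaged HVAC unit, i.e. 77.74 dB SPL.
Required insertion loss = 82 − 77.74 = 4.26 dB.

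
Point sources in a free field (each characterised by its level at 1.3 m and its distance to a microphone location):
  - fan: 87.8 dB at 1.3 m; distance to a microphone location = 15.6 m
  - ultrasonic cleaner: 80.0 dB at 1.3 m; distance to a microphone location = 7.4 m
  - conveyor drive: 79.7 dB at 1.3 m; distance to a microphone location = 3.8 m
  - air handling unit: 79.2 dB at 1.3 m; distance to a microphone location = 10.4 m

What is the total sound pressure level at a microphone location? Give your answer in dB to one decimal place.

First find each source's level at the receiver (point-source: −20·log₁₀(r/r_ref)), then combine on an intensity basis.
fan: 87.8 − 20·log₁₀(15.6/1.3) = 87.8 − 21.58 = 66.22 dB.
ultrasonic cleaner: 80.0 − 20·log₁₀(7.4/1.3) = 80.0 − 15.11 = 64.89 dB.
conveyor drive: 79.7 − 20·log₁₀(3.8/1.3) = 79.7 − 9.32 = 70.38 dB.
air handling unit: 79.2 − 20·log₁₀(10.4/1.3) = 79.2 − 18.06 = 61.14 dB.
Σ 10^(L/10) = 1.949e+07 → L_total = 10·log₁₀(1.949e+07) = 72.90 dB.

72.9 dB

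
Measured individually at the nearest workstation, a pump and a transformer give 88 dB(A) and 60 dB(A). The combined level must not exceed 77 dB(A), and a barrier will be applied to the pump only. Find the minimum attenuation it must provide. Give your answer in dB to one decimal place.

The untreated sources together contribute 10^(60/10) = 1.000e+06, i.e. 60.00 dB(A).
To meet 77 dB(A) overall, the treated pump may contribute at most 10^(77/10) − 1.000e+06 = 4.912e+07, i.e. 76.91 dB(A).
So the pump must be reduced from 88 to 76.91 dB(A): IL = 11.09 dB.

11.1 dB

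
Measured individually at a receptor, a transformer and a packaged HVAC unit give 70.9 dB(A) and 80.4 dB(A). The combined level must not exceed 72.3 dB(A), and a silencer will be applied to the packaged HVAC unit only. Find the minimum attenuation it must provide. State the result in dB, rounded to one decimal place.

13.7 dB

Everything except the packaged HVAC unit sums to 10^(70.9/10) = 1.230e+07 in linear terms, 70.90 dB(A).
To meet 72.3 dB(A) overall, the treated packaged HVAC unit may contribute at most 10^(72.3/10) − 1.230e+07 = 4.680e+06, i.e. 66.70 dB(A).
Required insertion loss = 80.4 − 66.70 = 13.70 dB.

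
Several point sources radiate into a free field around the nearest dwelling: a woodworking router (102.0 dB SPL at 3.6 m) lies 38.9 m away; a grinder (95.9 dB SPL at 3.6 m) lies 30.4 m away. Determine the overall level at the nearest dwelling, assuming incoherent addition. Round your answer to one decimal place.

Propagate each source to the receiver with L = L_ref − 20·log₁₀(r/r_ref), then add intensities.
woodworking router: 102.0 − 20·log₁₀(38.9/3.6) = 102.0 − 20.67 = 81.33 dB SPL.
grinder: 95.9 − 20·log₁₀(30.4/3.6) = 95.9 − 18.53 = 77.37 dB SPL.
Σ 10^(L/10) = 1.903e+08 → L_total = 10·log₁₀(1.903e+08) = 82.79 dB SPL.

82.8 dB SPL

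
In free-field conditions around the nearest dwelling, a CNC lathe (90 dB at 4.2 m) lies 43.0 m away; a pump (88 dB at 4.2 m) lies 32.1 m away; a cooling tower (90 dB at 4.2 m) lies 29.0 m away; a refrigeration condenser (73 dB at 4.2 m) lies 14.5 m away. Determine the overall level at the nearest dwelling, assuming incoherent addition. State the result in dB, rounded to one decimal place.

Propagate each source to the receiver with L = L_ref − 20·log₁₀(r/r_ref), then add intensities.
CNC lathe: 90 − 20·log₁₀(43.0/4.2) = 90 − 20.20 = 69.80 dB.
pump: 88 − 20·log₁₀(32.1/4.2) = 88 − 17.67 = 70.33 dB.
cooling tower: 90 − 20·log₁₀(29.0/4.2) = 90 − 16.78 = 73.22 dB.
refrigeration condenser: 73 − 20·log₁₀(14.5/4.2) = 73 − 10.76 = 62.24 dB.
Σ 10^(L/10) = 4.299e+07 → L_total = 10·log₁₀(4.299e+07) = 76.33 dB.

76.3 dB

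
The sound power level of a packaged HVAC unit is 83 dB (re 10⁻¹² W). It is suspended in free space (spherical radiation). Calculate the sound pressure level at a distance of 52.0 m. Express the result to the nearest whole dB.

The power spreads over a sphere of area 4π·r², so L_p = L_w − 10·log₁₀(4π·r²).
4π·r² = 3.398e+04 m², 10·log₁₀ of that is 45.312 dB.
L_p = 83 − 45.312 = 37.69 dB.

38 dB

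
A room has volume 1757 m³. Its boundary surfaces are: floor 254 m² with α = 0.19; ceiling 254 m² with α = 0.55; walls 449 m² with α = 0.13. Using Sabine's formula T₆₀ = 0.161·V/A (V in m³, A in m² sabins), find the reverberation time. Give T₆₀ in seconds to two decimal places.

1.15 s

A = Σ Sᵢαᵢ = 254·0.19 + 254·0.55 + 449·0.13 = 246.33 m².
T₆₀ = 0.161·V/A = 0.161·1757/246.33 = 1.148 s.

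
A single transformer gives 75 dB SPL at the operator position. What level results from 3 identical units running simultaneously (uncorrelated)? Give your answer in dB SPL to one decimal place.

With 3 equal, uncorrelated contributions the intensity is 3× that of one unit, giving a rise of 10·log₁₀ 3.
L_total = 75 + 10·log₁₀(3) = 75 + 4.771 = 79.77 dB SPL.

79.8 dB SPL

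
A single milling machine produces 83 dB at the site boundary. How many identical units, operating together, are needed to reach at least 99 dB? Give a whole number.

40

The shortfall is 99 − 83 = 16.0 dB, and N units add 10·log₁₀ N, so need 10·log₁₀ N ≥ 16.0.
N ≥ 10^(16.0/10) = 39.811, so N = 40.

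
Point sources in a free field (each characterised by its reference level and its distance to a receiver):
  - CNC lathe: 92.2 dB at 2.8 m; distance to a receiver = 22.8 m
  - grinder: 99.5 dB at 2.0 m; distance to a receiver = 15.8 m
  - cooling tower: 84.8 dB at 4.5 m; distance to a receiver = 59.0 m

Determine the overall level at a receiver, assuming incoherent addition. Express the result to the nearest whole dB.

Propagate each source to the receiver with L = L_ref − 20·log₁₀(r/r_ref), then add intensities.
CNC lathe: 92.2 − 20·log₁₀(22.8/2.8) = 92.2 − 18.22 = 73.98 dB.
grinder: 99.5 − 20·log₁₀(15.8/2.0) = 99.5 − 17.95 = 81.55 dB.
cooling tower: 84.8 − 20·log₁₀(59.0/4.5) = 84.8 − 22.35 = 62.45 dB.
Σ 10^(L/10) = 1.696e+08 → L_total = 10·log₁₀(1.696e+08) = 82.29 dB.

82 dB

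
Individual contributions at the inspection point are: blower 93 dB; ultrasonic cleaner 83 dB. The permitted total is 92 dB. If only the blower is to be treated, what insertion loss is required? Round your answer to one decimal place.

Fixed contribution from the other source: Σ 10^(L/10) = 10^(83/10) = 1.995e+08 (83.00 dB).
The limit corresponds to 10^(92/10) = 1.585e+09; subtracting the fixed part leaves 1.385e+09 for the blower, i.e. 91.42 dB.
Required insertion loss = 93 − 91.42 = 1.58 dB.

1.6 dB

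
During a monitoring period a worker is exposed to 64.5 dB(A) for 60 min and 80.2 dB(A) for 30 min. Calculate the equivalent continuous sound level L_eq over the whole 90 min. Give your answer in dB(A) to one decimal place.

L_eq = 10·log₁₀[(1/T)·Σ tᵢ·10^(Lᵢ/10)] with T = 90 min.
Σ tᵢ·10^(Lᵢ/10) = 60·10^(64.5/10) + 30·10^(80.2/10) = 3.310e+09.
L_eq = 10·log₁₀(3.310e+09/90) = 75.66 dB(A).

75.7 dB(A)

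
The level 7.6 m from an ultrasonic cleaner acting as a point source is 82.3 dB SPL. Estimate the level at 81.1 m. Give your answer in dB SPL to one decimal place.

For a point source, L₂ = L₁ − 20·log₁₀(r₂/r₁).
L₂ = 82.3 − 20·log₁₀(81.1/7.6) = 82.3 − 20.564 = 61.74 dB SPL.

61.7 dB SPL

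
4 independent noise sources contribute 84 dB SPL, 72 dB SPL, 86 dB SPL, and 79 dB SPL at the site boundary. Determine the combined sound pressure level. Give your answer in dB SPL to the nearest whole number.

89 dB SPL

For uncorrelated sources the intensities add, so convert each level to linear form, sum, and take 10·log₁₀ of the total.
Σ 10^(L/10) = 10^(84/10) + 10^(72/10) + 10^(86/10) + 10^(79/10) = 7.446e+08.
L_total = 10·log₁₀(7.446e+08) = 88.72 dB SPL.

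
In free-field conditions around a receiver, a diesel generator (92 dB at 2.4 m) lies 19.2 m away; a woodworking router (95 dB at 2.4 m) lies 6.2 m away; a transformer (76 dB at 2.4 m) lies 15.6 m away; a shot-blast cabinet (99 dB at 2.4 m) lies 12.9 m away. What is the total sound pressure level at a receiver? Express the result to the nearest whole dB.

Propagate each source to the receiver with L = L_ref − 20·log₁₀(r/r_ref), then add intensities.
diesel generator: 92 − 20·log₁₀(19.2/2.4) = 92 − 18.06 = 73.94 dB.
woodworking router: 95 − 20·log₁₀(6.2/2.4) = 95 − 8.24 = 86.76 dB.
transformer: 76 − 20·log₁₀(15.6/2.4) = 76 − 16.26 = 59.74 dB.
shot-blast cabinet: 99 − 20·log₁₀(12.9/2.4) = 99 − 14.61 = 84.39 dB.
Σ 10^(L/10) = 7.745e+08 → L_total = 10·log₁₀(7.745e+08) = 88.89 dB.

89 dB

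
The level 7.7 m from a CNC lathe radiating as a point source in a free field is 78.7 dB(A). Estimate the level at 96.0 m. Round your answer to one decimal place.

Spherical spreading from a point source gives a 20·log₁₀(r₂/r₁) drop.
L₂ = 78.7 − 20·log₁₀(96.0/7.7) = 78.7 − 21.916 = 56.78 dB(A).

56.8 dB(A)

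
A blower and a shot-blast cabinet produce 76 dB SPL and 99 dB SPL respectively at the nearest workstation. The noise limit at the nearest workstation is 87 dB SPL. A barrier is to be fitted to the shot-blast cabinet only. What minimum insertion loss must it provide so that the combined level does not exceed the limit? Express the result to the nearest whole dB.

12 dB

Everything except the shot-blast cabinet sums to 10^(76/10) = 3.981e+07 in linear terms, 76.00 dB SPL.
The limit corresponds to 10^(87/10) = 5.012e+08; subtracting the fixed part leaves 4.614e+08 for the shot-blast cabinet, i.e. 86.64 dB SPL.
Required insertion loss = 99 − 86.64 = 12.36 dB.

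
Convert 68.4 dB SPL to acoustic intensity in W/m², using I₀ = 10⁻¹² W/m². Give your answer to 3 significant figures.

6.92e-06 W/m²

L = 10·log₁₀(I/I₀) ⇒ I = I₀·10^(L/10) = 10⁻¹² × 10^6.84.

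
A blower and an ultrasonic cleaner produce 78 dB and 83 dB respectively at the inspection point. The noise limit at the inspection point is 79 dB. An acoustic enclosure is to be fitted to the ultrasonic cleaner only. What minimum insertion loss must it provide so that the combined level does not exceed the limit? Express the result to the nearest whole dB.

Everything except the ultrasonic cleaner sums to 10^(78/10) = 6.310e+07 in linear terms, 78.00 dB.
To meet 79 dB overall, the treated ultrasonic cleaner may contribute at most 10^(79/10) − 6.310e+07 = 1.634e+07, i.e. 72.13 dB.
Required insertion loss = 83 − 72.13 = 10.87 dB.

11 dB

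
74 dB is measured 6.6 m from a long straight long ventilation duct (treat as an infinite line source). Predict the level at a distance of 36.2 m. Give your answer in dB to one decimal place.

66.6 dB

Line-source attenuation: ΔL = 10·log₁₀(r₂/r₁) = 10·log₁₀(36.2/6.6) = 7.392 dB.
L₂ = 74 − 10·log₁₀(36.2/6.6) = 74 − 7.392 = 66.61 dB.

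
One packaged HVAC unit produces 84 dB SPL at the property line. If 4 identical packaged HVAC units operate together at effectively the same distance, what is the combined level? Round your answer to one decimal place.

90.0 dB SPL

L_total = L₁ + 10·log₁₀ N for N identical incoherent sources.
L_total = 84 + 10·log₁₀(4) = 84 + 6.021 = 90.02 dB SPL.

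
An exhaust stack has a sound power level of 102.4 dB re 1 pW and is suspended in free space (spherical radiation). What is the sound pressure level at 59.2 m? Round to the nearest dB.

L_p = L_w − 10·log₁₀(4π·r²) with r = 59.2 m.
4π·r² = 4.404e+04 m², 10·log₁₀ of that is 46.439 dB.
L_p = 102.4 − 46.439 = 55.96 dB.

56 dB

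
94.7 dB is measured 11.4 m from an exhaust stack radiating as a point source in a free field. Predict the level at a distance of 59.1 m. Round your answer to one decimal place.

80.4 dB

Spherical spreading from a point source gives a 20·log₁₀(r₂/r₁) drop.
L₂ = 94.7 − 20·log₁₀(59.1/11.4) = 94.7 − 14.294 = 80.41 dB.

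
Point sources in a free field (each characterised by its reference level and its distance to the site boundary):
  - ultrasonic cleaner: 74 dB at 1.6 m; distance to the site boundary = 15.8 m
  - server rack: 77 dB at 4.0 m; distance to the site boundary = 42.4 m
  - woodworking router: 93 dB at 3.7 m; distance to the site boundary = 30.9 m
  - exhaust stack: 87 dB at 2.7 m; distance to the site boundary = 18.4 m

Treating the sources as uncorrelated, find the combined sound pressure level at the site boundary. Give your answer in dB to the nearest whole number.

Apply inverse-square spreading to bring every level to the receiver, then sum 10^(L/10).
ultrasonic cleaner: 74 − 20·log₁₀(15.8/1.6) = 74 − 19.89 = 54.11 dB.
server rack: 77 − 20·log₁₀(42.4/4.0) = 77 − 20.51 = 56.49 dB.
woodworking router: 93 − 20·log₁₀(30.9/3.7) = 93 − 18.44 = 74.56 dB.
exhaust stack: 87 − 20·log₁₀(18.4/2.7) = 87 − 16.67 = 70.33 dB.
Σ 10^(L/10) = 4.010e+07 → L_total = 10·log₁₀(4.010e+07) = 76.03 dB.

76 dB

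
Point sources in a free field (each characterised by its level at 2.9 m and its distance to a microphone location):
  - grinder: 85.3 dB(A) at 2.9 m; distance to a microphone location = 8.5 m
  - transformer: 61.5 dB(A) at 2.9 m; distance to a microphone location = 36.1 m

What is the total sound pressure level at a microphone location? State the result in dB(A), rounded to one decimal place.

76.0 dB(A)

First find each source's level at the receiver (point-source: −20·log₁₀(r/r_ref)), then combine on an intensity basis.
grinder: 85.3 − 20·log₁₀(8.5/2.9) = 85.3 − 9.34 = 75.96 dB(A).
transformer: 61.5 − 20·log₁₀(36.1/2.9) = 61.5 − 21.90 = 39.60 dB(A).
Σ 10^(L/10) = 3.945e+07 → L_total = 10·log₁₀(3.945e+07) = 75.96 dB(A).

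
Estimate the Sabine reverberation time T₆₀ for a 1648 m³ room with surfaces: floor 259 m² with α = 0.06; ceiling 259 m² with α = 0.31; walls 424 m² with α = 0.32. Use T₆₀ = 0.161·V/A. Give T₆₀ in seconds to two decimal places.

1.15 s

Summing Sᵢαᵢ: 259·0.06 + 259·0.31 + 424·0.32 = 231.51 m².
T₆₀ = 0.161·V/A = 0.161·1648/231.51 = 1.146 s.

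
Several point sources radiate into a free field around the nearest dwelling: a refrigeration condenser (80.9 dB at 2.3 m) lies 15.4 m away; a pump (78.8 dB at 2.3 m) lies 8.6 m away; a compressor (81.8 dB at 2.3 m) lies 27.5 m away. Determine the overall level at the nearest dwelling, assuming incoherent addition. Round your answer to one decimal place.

69.7 dB

First find each source's level at the receiver (point-source: −20·log₁₀(r/r_ref)), then combine on an intensity basis.
refrigeration condenser: 80.9 − 20·log₁₀(15.4/2.3) = 80.9 − 16.52 = 64.38 dB.
pump: 78.8 − 20·log₁₀(8.6/2.3) = 78.8 − 11.46 = 67.34 dB.
compressor: 81.8 − 20·log₁₀(27.5/2.3) = 81.8 − 21.55 = 60.25 dB.
Σ 10^(L/10) = 9.229e+06 → L_total = 10·log₁₀(9.229e+06) = 69.65 dB.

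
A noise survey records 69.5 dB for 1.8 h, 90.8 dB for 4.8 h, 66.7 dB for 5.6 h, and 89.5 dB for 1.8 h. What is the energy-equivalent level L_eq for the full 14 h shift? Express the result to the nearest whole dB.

87 dB

The energy average is taken in the linear domain: L_eq = 10·log₁₀[(Σ tᵢ·10^(Lᵢ/10))/T], T = 14 h.
Σ tᵢ·10^(Lᵢ/10) = 1.8·10^(69.5/10) + 4.8·10^(90.8/10) + 5.6·10^(66.7/10) + 1.8·10^(89.5/10) = 7.417e+09.
L_eq = 10·log₁₀(7.417e+09/14) = 87.24 dB.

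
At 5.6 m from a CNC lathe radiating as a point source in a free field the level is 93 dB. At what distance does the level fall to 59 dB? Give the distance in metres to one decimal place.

280.7 m

Point-source spreading drops the level by 20·log₁₀(r₂/r₁); inverting, r₂/r₁ = 10^(ΔL/20).
r₂ = 5.6·10^((93−59)/20) = 5.6·10^(34.0/20) = 280.66 m.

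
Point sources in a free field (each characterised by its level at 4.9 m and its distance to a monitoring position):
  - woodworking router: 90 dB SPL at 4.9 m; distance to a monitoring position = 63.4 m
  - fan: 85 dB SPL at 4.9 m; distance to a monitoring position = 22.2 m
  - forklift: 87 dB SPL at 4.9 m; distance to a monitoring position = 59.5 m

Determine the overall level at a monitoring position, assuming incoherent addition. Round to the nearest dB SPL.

Apply inverse-square spreading to bring every level to the receiver, then sum 10^(L/10).
woodworking router: 90 − 20·log₁₀(63.4/4.9) = 90 − 22.24 = 67.76 dB SPL.
fan: 85 − 20·log₁₀(22.2/4.9) = 85 − 13.12 = 71.88 dB SPL.
forklift: 87 − 20·log₁₀(59.5/4.9) = 87 − 21.69 = 65.31 dB SPL.
Σ 10^(L/10) = 2.478e+07 → L_total = 10·log₁₀(2.478e+07) = 73.94 dB SPL.

74 dB SPL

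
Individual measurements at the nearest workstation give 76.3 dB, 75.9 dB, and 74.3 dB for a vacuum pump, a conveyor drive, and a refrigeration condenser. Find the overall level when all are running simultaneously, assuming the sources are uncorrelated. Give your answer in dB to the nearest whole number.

Incoherent sources combine by intensity addition: L_total = 10·log₁₀(Σ 10^(L_i/10)).
Σ 10^(L/10) = 10^(76.3/10) + 10^(75.9/10) + 10^(74.3/10) = 1.085e+08.
L_total = 10·log₁₀(1.085e+08) = 80.35 dB.

80 dB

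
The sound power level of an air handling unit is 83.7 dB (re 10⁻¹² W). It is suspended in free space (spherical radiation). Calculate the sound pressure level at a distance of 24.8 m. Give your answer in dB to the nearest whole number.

45 dB

The power spreads over a sphere of area 4π·r², so L_p = L_w − 10·log₁₀(4π·r²).
4π·r² = 7729 m², 10·log₁₀ of that is 38.881 dB.
L_p = 83.7 − 38.881 = 44.82 dB.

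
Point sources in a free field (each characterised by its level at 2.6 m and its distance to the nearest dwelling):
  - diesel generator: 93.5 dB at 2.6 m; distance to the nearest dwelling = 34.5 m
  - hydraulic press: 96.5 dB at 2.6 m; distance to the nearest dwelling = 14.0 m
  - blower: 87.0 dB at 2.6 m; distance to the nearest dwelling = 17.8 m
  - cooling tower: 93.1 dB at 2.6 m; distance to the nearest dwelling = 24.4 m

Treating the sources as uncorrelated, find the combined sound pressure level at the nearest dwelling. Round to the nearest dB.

83 dB

First find each source's level at the receiver (point-source: −20·log₁₀(r/r_ref)), then combine on an intensity basis.
diesel generator: 93.5 − 20·log₁₀(34.5/2.6) = 93.5 − 22.46 = 71.04 dB.
hydraulic press: 96.5 − 20·log₁₀(14.0/2.6) = 96.5 − 14.62 = 81.88 dB.
blower: 87.0 − 20·log₁₀(17.8/2.6) = 87.0 − 16.71 = 70.29 dB.
cooling tower: 93.1 − 20·log₁₀(24.4/2.6) = 93.1 − 19.45 = 73.65 dB.
Σ 10^(L/10) = 2.007e+08 → L_total = 10·log₁₀(2.007e+08) = 83.02 dB.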